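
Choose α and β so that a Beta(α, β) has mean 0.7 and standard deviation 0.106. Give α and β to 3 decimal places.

α = 12.383, β = 5.307

Variance = 0.106² = 0.011236. The moment-matching identity α+β = μ(1−μ)/Var − 1 gives
α+β = 0.21/0.011236 − 1 = 17.6899, so α = μ·17.6899 = 12.383 and β = (1−μ)·17.6899 = 5.307.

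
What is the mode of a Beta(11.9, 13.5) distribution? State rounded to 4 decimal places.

0.4658

With α,β > 1, mode = (α−1)/(α+β−2) = 10.9/23.4 = 0.4658.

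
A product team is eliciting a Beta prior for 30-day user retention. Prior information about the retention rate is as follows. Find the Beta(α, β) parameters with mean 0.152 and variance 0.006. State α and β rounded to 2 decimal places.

Let s = α+β. The Beta variance is μ(1−μ)/(s+1).
So s+1 = μ(1−μ)/σ² = (0.152×0.848)/0.006 = 0.128896/0.006 = 21.4827, giving s = 20.4827.
Then α = μs = 0.152×20.4827 = 3.11 and β = (1−μ)s = 0.848×20.4827 = 17.37.

α = 3.11, β = 17.37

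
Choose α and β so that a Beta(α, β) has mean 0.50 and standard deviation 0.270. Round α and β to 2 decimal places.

First σ² = 0.072900. Setting α = μn, β = (1−μ)n with n = α+β,
μ(1−μ)/(n+1) = 0.072900 ⇒ n+1 = 0.2500/0.072900 = 3.4294 ⇒ n = 2.4294.
Hence α = 0.50×2.4294 = 1.21, β = 0.50×2.4294 = 1.21.

α = 1.21, β = 1.21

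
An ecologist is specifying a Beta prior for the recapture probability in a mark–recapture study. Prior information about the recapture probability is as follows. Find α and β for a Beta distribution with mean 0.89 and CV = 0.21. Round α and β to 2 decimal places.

σ = CV·μ = 0.21×0.89 = 0.18690, so σ² = 0.034932.
s+1 = μ(1−μ)/σ² = 0.0979/0.034932 = 2.8026, so s = α+β = 1.8026.
α = μs = 1.60, β = (1−μ)s = 0.20.

α = 1.60, β = 0.20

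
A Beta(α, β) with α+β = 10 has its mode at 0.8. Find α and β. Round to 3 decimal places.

α = 7.400, β = 2.600

Since the density peak of Beta(α,β) is at (α−1)/(α+β−2),
α = 1 + 0.8(10−2) = 7.400 and β = 10 − 7.400 = 2.600.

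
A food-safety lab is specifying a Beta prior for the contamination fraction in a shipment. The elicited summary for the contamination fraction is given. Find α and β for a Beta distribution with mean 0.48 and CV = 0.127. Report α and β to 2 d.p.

σ = CV·μ = 0.127×0.48 = 0.06096, so σ² = 0.003716.
s+1 = μ(1−μ)/σ² = 0.2496/0.003716 = 67.1668, so s = α+β = 66.1668.
α = μs = 31.76, β = (1−μ)s = 34.41.

α = 31.76, β = 34.41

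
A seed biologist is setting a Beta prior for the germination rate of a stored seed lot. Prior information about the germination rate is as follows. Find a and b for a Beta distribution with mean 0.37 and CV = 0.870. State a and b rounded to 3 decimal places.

a = 0.462, b = 0.787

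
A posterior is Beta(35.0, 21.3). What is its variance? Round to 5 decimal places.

0.00410

α+β = 56.3 and αβ = 745.50, so Var = αβ/[(α+β)²(α+β+1)] = 745.50/181623.237 = 0.00410.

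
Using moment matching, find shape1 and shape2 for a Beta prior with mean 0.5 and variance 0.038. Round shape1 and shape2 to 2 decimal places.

shape1 = 2.79, shape2 = 2.79

Let s = shape1+shape2. The Beta variance is μ(1−μ)/(s+1).
So s+1 = μ(1−μ)/σ² = (0.5×0.5)/0.038 = 0.25/0.038 = 6.5789, giving s = 5.5789.
Then shape1 = μs = 0.5×5.5789 = 2.79 and shape2 = (1−μ)s = 0.5×5.5789 = 2.79.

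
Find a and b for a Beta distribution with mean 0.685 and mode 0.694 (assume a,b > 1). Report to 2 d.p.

With s = a+b: μ = a/s and mode = (a−1)/(s−2). Eliminating a = μs,
μs − 1 = m(s−2) ⇒ s(μ−m) = 1−2m ⇒ s = -0.388/-0.009 = 43.1111.
So a = μs = 29.53, b = (1−μ)s = 13.58.

a = 29.53, b = 13.58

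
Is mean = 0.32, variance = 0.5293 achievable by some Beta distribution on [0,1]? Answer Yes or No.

A Beta with mean μ has variance μ(1−μ)/(α+β+1) < μ(1−μ).
Here μ(1−μ) = 0.32×0.68 = 0.2176, and 0.5293 ≥ 0.2176.

No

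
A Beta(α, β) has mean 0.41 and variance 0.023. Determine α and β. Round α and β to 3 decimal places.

α = 3.902, β = 5.615

By moment matching, α+β = μ(1−μ)/σ² − 1 = (0.41·0.59)/0.023 − 1 = 10.5174 − 1 = 9.5174.
Since α/(α+β) = μ, α = 0.41·9.5174 = 3.902 and β = 0.59·9.5174 = 5.615.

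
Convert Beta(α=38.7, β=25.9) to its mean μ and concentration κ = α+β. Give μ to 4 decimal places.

μ = 0.5991, κ = 64.6

κ = α+β = 38.7+25.9 = 64.6; μ = α/κ = 38.7/64.6 = 0.5991.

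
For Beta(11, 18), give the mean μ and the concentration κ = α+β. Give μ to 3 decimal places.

μ = 0.379, κ = 29

κ = α+β = 11+18 = 29; μ = α/κ = 11/29 = 0.379.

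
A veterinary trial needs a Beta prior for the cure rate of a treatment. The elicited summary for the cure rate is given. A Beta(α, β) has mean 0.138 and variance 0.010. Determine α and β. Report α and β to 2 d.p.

Write ν = α+β; then α = μν and Var = μ(1−μ)/(ν+1).
ν = μ(1−μ)/Var − 1 = 0.118956/0.010 − 1 = 10.8956.
α = 0.138·10.8956 = 1.50, β = 0.862·10.8956 = 9.39.

α = 1.50, β = 9.39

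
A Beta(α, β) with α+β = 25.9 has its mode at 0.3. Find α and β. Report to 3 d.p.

Since the density peak of Beta(α,β) is at (α−1)/(α+β−2),
α = 1 + 0.3(25.9−2) = 8.170 and β = 25.9 − 8.170 = 17.730.

α = 8.170, β = 17.730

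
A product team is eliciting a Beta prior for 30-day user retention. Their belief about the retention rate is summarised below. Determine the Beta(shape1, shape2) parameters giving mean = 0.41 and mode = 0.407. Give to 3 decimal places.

With s = shape1+shape2: μ = shape1/s and mode = (shape1−1)/(s−2). Eliminating shape1 = μs,
μs − 1 = m(s−2) ⇒ s(μ−m) = 1−2m ⇒ s = 0.186/0.003 = 62.0000.
So shape1 = μs = 25.420, shape2 = (1−μ)s = 36.580.

shape1 = 25.420, shape2 = 36.580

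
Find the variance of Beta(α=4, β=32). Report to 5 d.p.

0.00267

Var = αβ/[(α+β)²(α+β+1)] = (4×32)/(36²×37) = 128/47952 = 0.00267.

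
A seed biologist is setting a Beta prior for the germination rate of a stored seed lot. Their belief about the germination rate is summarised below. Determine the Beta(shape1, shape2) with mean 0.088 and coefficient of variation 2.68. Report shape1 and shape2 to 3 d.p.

shape1 = 0.039, shape2 = 0.404

σ = CV·μ = 2.68×0.088 = 0.23584, so σ² = 0.055621.
s+1 = μ(1−μ)/σ² = 0.080256/0.055621 = 1.4429, so s = shape1+shape2 = 0.4429.
shape1 = μs = 0.039, shape2 = (1−μ)s = 0.404.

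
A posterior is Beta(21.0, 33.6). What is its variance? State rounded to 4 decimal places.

μ = 21.0/54.6 = 0.384615; Var = μ(1−μ)/(α+β+1) = 0.2366864/55.6 = 0.0043.

0.0043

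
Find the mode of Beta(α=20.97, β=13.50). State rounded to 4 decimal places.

0.6150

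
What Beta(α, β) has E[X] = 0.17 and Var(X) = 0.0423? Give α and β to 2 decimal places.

Write ν = α+β; then α = μν and Var = μ(1−μ)/(ν+1).
ν = μ(1−μ)/Var − 1 = 0.1411/0.0423 − 1 = 2.3357.
α = 0.17·2.3357 = 0.40, β = 0.83·2.3357 = 1.94.

α = 0.40, β = 1.94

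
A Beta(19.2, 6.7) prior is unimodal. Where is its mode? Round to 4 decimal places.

With α,β > 1, mode = (α−1)/(α+β−2) = 18.2/23.9 = 0.7615.

0.7615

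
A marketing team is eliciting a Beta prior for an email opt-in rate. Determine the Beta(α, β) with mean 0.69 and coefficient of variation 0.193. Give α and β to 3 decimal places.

Var = (CV·μ)² = (0.193×0.69)² = 0.017734.
α+β = μ(1−μ)/Var − 1 = 0.2139/0.017734 − 1 = 11.0614.
Thus α = 0.69·11.0614 = 7.632 and β = 0.31·11.0614 = 3.429.

α = 7.632, β = 3.429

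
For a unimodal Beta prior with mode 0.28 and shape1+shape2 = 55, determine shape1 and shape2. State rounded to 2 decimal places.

For shape1,shape2>1 the mode is (shape1−1)/(shape1+shape2−2), so shape1 = mode·(κ−2)+1 = 0.28×53+1 = 15.84.
And shape2 = (1−mode)·(κ−2)+1 = 0.72×53+1 = 39.16.

shape1 = 15.84, shape2 = 39.16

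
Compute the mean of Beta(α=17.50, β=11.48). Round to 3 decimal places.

The Beta mean is α/(α+β) = 17.50/(17.50+11.48) = 0.604.

0.604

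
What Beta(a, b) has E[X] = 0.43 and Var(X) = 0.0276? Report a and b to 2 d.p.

a = 3.39, b = 4.49

Let s = a+b. The Beta variance is μ(1−μ)/(s+1).
So s+1 = μ(1−μ)/σ² = (0.43×0.57)/0.0276 = 0.2451/0.0276 = 8.8804, giving s = 7.8804.
Then a = μs = 0.43×7.8804 = 3.39 and b = (1−μ)s = 0.57×7.8804 = 4.49.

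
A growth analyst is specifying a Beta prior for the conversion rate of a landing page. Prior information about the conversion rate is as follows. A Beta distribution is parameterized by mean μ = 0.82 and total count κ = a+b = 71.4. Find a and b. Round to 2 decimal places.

a = 58.55, b = 12.85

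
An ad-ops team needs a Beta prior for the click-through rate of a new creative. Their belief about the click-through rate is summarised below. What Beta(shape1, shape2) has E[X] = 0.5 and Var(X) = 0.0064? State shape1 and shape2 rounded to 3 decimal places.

shape1 = 19.031, shape2 = 19.031

By moment matching, shape1+shape2 = μ(1−μ)/σ² − 1 = (0.5·0.5)/0.0064 − 1 = 39.0625 − 1 = 38.0625.
Since shape1/(shape1+shape2) = μ, shape1 = 0.5·38.0625 = 19.031 and shape2 = 0.5·38.0625 = 19.031.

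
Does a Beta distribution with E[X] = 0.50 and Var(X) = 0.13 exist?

Yes

The Beta variance bound is σ² < μ(1−μ).
Here μ(1−μ) = 0.50×0.50 = 0.2500, and 0.13 < 0.2500.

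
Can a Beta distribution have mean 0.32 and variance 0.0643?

A Beta with mean μ has variance μ(1−μ)/(α+β+1) < μ(1−μ).
Here μ(1−μ) = 0.32×0.68 = 0.2176, and 0.0643 < 0.2176.

Yes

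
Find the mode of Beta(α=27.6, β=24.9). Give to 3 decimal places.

With α,β > 1, mode = (α−1)/(α+β−2) = 26.6/50.5 = 0.527.

0.527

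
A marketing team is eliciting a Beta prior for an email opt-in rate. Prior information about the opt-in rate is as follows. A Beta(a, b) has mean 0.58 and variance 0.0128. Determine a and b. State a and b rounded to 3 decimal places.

a = 10.458, b = 7.573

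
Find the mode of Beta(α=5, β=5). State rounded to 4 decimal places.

With α,β > 1, mode = (α−1)/(α+β−2) = 4/8 = 0.5000.

0.5000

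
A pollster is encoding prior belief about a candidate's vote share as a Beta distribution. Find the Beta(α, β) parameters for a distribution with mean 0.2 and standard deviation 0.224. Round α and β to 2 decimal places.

α = 0.44, β = 1.75

σ² = 0.224² = 0.050176.
With s = α+β, Var = μ(1−μ)/(s+1), so s+1 = (0.2×0.8)/0.050176 = 3.1888 and s = 2.1888.
α = μs = 0.44, β = (1−μ)s = 1.75.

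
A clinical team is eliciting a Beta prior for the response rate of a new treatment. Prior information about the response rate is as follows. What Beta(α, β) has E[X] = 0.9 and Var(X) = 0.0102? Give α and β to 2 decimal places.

α = 7.04, β = 0.78

Write ν = α+β; then α = μν and Var = μ(1−μ)/(ν+1).
ν = μ(1−μ)/Var − 1 = 0.09/0.0102 − 1 = 7.8235.
α = 0.9·7.8235 = 7.04, β = 0.1·7.8235 = 0.78.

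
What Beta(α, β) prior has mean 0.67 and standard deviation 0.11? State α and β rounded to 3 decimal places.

Variance = 0.11² = 0.0121. The moment-matching identity α+β = μ(1−μ)/Var − 1 gives
α+β = 0.2211/0.0121 − 1 = 17.2727, so α = μ·17.2727 = 11.573 and β = (1−μ)·17.2727 = 5.700.

α = 11.573, β = 5.700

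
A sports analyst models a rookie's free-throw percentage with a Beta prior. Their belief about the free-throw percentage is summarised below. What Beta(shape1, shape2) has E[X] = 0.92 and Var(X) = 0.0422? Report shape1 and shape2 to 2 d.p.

shape1 = 0.68, shape2 = 0.06

By moment matching, shape1+shape2 = μ(1−μ)/σ² − 1 = (0.92·0.08)/0.0422 − 1 = 1.7441 − 1 = 0.7441.
Since shape1/(shape1+shape2) = μ, shape1 = 0.92·0.7441 = 0.68 and shape2 = 0.08·0.7441 = 0.06.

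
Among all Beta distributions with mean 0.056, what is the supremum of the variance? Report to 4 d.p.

Var = μ(1−μ)/(α+β+1), which approaches μ(1−μ) as α+β → 0.
So the supremum is μ(1−μ) = 0.056×0.944 = 0.0529.

0.0529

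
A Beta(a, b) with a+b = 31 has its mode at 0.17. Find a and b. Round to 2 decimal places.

a = 5.93, b = 25.07

For a,b>1 the mode is (a−1)/(a+b−2), so a = mode·(κ−2)+1 = 0.17×29+1 = 5.93.
And b = (1−mode)·(κ−2)+1 = 0.83×29+1 = 25.07.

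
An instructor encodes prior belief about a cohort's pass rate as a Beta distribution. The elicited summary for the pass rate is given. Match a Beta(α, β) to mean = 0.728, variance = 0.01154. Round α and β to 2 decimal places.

α = 11.76, β = 4.40

By moment matching, α+β = μ(1−μ)/σ² − 1 = (0.728·0.272)/0.01154 − 1 = 17.1591 − 1 = 16.1591.
Since α/(α+β) = μ, α = 0.728·16.1591 = 11.76 and β = 0.272·16.1591 = 4.40.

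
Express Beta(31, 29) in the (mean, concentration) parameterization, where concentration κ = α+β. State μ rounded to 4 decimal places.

μ = 0.5167, κ = 60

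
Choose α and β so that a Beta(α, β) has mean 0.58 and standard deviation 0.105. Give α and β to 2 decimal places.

α = 12.24, β = 8.86

Variance = 0.105² = 0.011025. The moment-matching identity α+β = μ(1−μ)/Var − 1 gives
α+β = 0.2436/0.011025 − 1 = 21.0952, so α = μ·21.0952 = 12.24 and β = (1−μ)·21.0952 = 8.86.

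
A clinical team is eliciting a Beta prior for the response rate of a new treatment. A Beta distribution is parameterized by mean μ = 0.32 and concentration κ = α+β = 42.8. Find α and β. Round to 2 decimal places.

Split κ in proportion μ : (1−μ): α = 0.32·42.8 = 13.70, β = 42.8 − 13.70 = 29.10.

α = 13.70, β = 29.10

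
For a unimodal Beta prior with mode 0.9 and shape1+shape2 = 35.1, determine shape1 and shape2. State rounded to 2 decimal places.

For shape1,shape2>1 the mode is (shape1−1)/(shape1+shape2−2), so shape1 = mode·(κ−2)+1 = 0.9×33.1+1 = 30.79.
And shape2 = (1−mode)·(κ−2)+1 = 0.1×33.1+1 = 4.31.

shape1 = 30.79, shape2 = 4.31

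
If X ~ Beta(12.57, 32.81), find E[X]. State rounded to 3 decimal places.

0.277

E[X] = α/(α+β) = 12.57/45.38 = 0.277.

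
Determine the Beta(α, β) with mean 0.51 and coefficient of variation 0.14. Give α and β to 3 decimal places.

α = 24.490, β = 23.530

Var = (CV·μ)² = (0.14×0.51)² = 0.005098.
α+β = μ(1−μ)/Var − 1 = 0.2499/0.005098 − 1 = 48.0196.
Thus α = 0.51·48.0196 = 24.490 and β = 0.49·48.0196 = 23.530.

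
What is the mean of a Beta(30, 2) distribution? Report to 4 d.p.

0.9375

The Beta mean is α/(α+β) = 30/(30+2) = 0.9375.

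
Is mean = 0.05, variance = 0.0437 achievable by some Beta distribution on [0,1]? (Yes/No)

For any Beta, Var(X) < E[X]·(1−E[X]).
Here μ(1−μ) = 0.05×0.95 = 0.0475, and 0.0437 < 0.0475.

Yes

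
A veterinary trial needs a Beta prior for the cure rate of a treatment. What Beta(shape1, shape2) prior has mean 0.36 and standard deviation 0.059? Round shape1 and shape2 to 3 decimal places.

shape1 = 23.468, shape2 = 41.720

Variance = 0.059² = 0.003481. The moment-matching identity shape1+shape2 = μ(1−μ)/Var − 1 gives
shape1+shape2 = 0.2304/0.003481 − 1 = 65.1879, so shape1 = μ·65.1879 = 23.468 and shape2 = (1−μ)·65.1879 = 41.720.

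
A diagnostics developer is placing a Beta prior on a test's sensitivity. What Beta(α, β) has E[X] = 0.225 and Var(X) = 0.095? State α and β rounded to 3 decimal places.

α = 0.188, β = 0.648

Write ν = α+β; then α = μν and Var = μ(1−μ)/(ν+1).
ν = μ(1−μ)/Var − 1 = 0.174375/0.095 − 1 = 0.8355.
α = 0.225·0.8355 = 0.188, β = 0.775·0.8355 = 0.648.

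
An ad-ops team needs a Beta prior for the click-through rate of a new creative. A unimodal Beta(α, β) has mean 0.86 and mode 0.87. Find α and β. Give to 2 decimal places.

With s = α+β: μ = α/s and mode = (α−1)/(s−2). Eliminating α = μs,
μs − 1 = m(s−2) ⇒ s(μ−m) = 1−2m ⇒ s = -0.74/-0.01 = 74.0000.
So α = μs = 63.64, β = (1−μ)s = 10.36.

α = 63.64, β = 10.36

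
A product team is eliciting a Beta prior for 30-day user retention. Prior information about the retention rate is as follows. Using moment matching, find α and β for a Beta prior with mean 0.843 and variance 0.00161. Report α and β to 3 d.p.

Write ν = α+β; then α = μν and Var = μ(1−μ)/(ν+1).
ν = μ(1−μ)/Var − 1 = 0.132351/0.00161 − 1 = 81.2056.
α = 0.843·81.2056 = 68.456, β = 0.157·81.2056 = 12.749.

α = 68.456, β = 12.749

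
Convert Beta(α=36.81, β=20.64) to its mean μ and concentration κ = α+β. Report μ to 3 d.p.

κ = α+β = 36.81+20.64 = 57.45; μ = α/κ = 36.81/57.45 = 0.641.

μ = 0.641, κ = 57.45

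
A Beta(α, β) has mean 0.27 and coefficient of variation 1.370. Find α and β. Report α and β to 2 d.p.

α = 0.12, β = 0.32

σ = CV·μ = 1.370×0.27 = 0.36990, so σ² = 0.136826.
s+1 = μ(1−μ)/σ² = 0.1971/0.136826 = 1.4405, so s = α+β = 0.4405.
α = μs = 0.12, β = (1−μ)s = 0.32.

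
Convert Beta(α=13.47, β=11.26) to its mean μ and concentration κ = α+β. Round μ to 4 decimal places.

κ = α+β = 13.47+11.26 = 24.73; μ = α/κ = 13.47/24.73 = 0.5447.

μ = 0.5447, κ = 24.73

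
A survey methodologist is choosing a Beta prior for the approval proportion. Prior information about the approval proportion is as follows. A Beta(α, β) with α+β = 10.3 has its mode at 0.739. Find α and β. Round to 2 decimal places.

Since the density peak of Beta(α,β) is at (α−1)/(α+β−2),
α = 1 + 0.739(10.3−2) = 7.13 and β = 10.3 − 7.13 = 3.17.

α = 7.13, β = 3.17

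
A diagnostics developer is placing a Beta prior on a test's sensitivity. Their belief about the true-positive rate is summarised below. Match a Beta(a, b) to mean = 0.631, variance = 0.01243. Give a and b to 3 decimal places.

By moment matching, a+b = μ(1−μ)/σ² − 1 = (0.631·0.369)/0.01243 − 1 = 18.7320 − 1 = 17.7320.
Since a/(a+b) = μ, a = 0.631·17.7320 = 11.189 and b = 0.369·17.7320 = 6.543.

a = 11.189, b = 6.543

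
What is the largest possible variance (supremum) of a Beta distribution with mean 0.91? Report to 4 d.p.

0.0819

For fixed mean μ the Beta variance is μ(1−μ)/(α+β+1), increasing as α+β decreases.
Its least upper bound (not attained) is μ(1−μ) = 0.91·0.09 = 0.0819.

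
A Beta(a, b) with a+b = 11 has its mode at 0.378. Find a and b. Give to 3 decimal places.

a = 4.402, b = 6.598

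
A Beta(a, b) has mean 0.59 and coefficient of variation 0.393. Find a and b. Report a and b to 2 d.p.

a = 2.06, b = 1.43

Var = (CV·μ)² = (0.393×0.59)² = 0.053764.
a+b = μ(1−μ)/Var − 1 = 0.2419/0.053764 − 1 = 3.4993.
Thus a = 0.59·3.4993 = 2.06 and b = 0.41·3.4993 = 1.43.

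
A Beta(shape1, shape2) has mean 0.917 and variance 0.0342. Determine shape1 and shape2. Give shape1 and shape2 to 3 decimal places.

shape1 = 1.124, shape2 = 0.102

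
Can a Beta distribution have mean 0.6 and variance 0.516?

No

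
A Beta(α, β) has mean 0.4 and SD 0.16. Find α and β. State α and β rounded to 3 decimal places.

Variance = 0.16² = 0.0256. The moment-matching identity α+β = μ(1−μ)/Var − 1 gives
α+β = 0.24/0.0256 − 1 = 8.3750, so α = μ·8.3750 = 3.350 and β = (1−μ)·8.3750 = 5.025.

α = 3.350, β = 5.025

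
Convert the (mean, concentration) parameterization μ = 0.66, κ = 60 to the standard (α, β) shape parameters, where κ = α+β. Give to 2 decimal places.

α = 39.60, β = 20.40

α = μκ = 0.66×60 = 39.60 and β = (1−μ)κ = 0.34×60 = 20.40.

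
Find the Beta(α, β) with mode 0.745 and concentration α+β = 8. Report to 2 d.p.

Mode = (α−1)/(κ−2) with κ = α+β, so α−1 = 0.745·6 = 4.47.
α = 5.47; β = κ − α = 2.53.

α = 5.47, β = 2.53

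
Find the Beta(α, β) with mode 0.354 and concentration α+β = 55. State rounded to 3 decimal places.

α = 19.762, β = 35.238

Mode = (α−1)/(κ−2) with κ = α+β, so α−1 = 0.354·53 = 18.762.
α = 19.762; β = κ − α = 35.238.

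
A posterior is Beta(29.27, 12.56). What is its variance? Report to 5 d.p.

0.00491

Var = αβ/[(α+β)²(α+β+1)] = (29.27×12.56)/(41.83²×42.83) = 367.6312/74941.745387 = 0.00491.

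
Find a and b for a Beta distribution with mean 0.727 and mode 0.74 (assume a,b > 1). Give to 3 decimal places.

With s = a+b: μ = a/s and mode = (a−1)/(s−2). Eliminating a = μs,
μs − 1 = m(s−2) ⇒ s(μ−m) = 1−2m ⇒ s = -0.48/-0.013 = 36.9231.
So a = μs = 26.843, b = (1−μ)s = 10.080.

a = 26.843, b = 10.080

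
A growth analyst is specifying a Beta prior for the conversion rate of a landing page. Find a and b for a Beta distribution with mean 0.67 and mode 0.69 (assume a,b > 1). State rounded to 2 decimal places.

With s = a+b: μ = a/s and mode = (a−1)/(s−2). Eliminating a = μs,
μs − 1 = m(s−2) ⇒ s(μ−m) = 1−2m ⇒ s = -0.38/-0.02 = 19.0000.
So a = μs = 12.73, b = (1−μ)s = 6.27.

a = 12.73, b = 6.27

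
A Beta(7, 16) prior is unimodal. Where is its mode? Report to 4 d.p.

0.2857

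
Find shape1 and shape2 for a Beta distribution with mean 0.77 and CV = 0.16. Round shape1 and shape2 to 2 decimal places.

shape1 = 8.21, shape2 = 2.45

Var = (CV·μ)² = (0.16×0.77)² = 0.015178.
shape1+shape2 = μ(1−μ)/Var − 1 = 0.1771/0.015178 − 1 = 10.6680.
Thus shape1 = 0.77·10.6680 = 8.21 and shape2 = 0.23·10.6680 = 2.45.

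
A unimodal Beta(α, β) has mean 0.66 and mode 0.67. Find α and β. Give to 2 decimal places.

α = 22.44, β = 11.56

Let s = α+β. Mean gives α = μs = 0.66s; mode gives (α−1)/(s−2) = 0.67.
Substituting: 0.66s − 1 = 0.67(s−2) = 0.67s − 1.34, so -0.01s = -0.34 and s = 34.0000.
Then α = 0.66×34.0000 = 22.44 and β = s−α = 11.56.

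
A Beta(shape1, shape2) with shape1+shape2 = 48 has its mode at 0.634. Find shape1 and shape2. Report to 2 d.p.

shape1 = 30.16, shape2 = 17.84

For shape1,shape2>1 the mode is (shape1−1)/(shape1+shape2−2), so shape1 = mode·(κ−2)+1 = 0.634×46+1 = 30.16.
And shape2 = (1−mode)·(κ−2)+1 = 0.366×46+1 = 17.84.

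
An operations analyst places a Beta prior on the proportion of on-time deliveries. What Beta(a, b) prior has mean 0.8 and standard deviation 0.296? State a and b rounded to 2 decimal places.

σ² = 0.296² = 0.087616.
With s = a+b, Var = μ(1−μ)/(s+1), so s+1 = (0.8×0.2)/0.087616 = 1.8262 and s = 0.8262.
a = μs = 0.66, b = (1−μ)s = 0.17.

a = 0.66, b = 0.17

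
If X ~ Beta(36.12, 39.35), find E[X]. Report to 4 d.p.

The Beta mean is α/(α+β) = 36.12/(36.12+39.35) = 0.4786.

0.4786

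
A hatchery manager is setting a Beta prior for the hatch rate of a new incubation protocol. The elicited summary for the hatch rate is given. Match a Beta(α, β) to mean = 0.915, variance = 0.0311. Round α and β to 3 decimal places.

α = 1.373, β = 0.128

Write ν = α+β; then α = μν and Var = μ(1−μ)/(ν+1).
ν = μ(1−μ)/Var − 1 = 0.077775/0.0311 − 1 = 1.5008.
α = 0.915·1.5008 = 1.373, β = 0.085·1.5008 = 0.128.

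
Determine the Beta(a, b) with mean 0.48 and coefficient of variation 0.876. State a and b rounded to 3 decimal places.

Var = (CV·μ)² = (0.876×0.48)² = 0.176803.
a+b = μ(1−μ)/Var − 1 = 0.2496/0.176803 − 1 = 0.4117.
Thus a = 0.48·0.4117 = 0.198 and b = 0.52·0.4117 = 0.214.

a = 0.198, b = 0.214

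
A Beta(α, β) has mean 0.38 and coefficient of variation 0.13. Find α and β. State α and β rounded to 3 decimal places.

α = 36.306, β = 59.237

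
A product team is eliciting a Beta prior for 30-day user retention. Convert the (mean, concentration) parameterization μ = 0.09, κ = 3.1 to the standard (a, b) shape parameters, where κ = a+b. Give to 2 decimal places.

a = 0.28, b = 2.82

Split κ in proportion μ : (1−μ): a = 0.09·3.1 = 0.28, b = 3.1 − 0.28 = 2.82.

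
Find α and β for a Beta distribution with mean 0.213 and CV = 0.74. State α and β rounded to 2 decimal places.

α = 1.22, β = 4.52

σ = CV·μ = 0.74×0.213 = 0.15762, so σ² = 0.024844.
s+1 = μ(1−μ)/σ² = 0.167631/0.024844 = 6.7473, so s = α+β = 5.7473.
α = μs = 1.22, β = (1−μ)s = 4.52.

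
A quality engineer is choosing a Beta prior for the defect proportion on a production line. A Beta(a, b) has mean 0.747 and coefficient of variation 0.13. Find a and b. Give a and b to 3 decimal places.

a = 14.223, b = 4.817

Var = (CV·μ)² = (0.13×0.747)² = 0.009430.
a+b = μ(1−μ)/Var − 1 = 0.188991/0.009430 − 1 = 19.0407.
Thus a = 0.747·19.0407 = 14.223 and b = 0.253·19.0407 = 4.817.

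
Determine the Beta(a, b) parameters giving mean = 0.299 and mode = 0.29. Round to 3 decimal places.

Let s = a+b. Mean gives a = μs = 0.299s; mode gives (a−1)/(s−2) = 0.29.
Substituting: 0.299s − 1 = 0.29(s−2) = 0.29s − 0.58, so 0.009s = 0.42 and s = 46.6667.
Then a = 0.299×46.6667 = 13.953 and b = s−a = 32.713.

a = 13.953, b = 32.713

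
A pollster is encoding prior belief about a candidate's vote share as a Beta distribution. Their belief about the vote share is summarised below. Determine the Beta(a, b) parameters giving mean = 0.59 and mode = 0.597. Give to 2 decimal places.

a = 16.35, b = 11.36

Let s = a+b. Mean gives a = μs = 0.59s; mode gives (a−1)/(s−2) = 0.597.
Substituting: 0.59s − 1 = 0.597(s−2) = 0.597s − 1.194, so -0.007s = -0.194 and s = 27.7143.
Then a = 0.59×27.7143 = 16.35 and b = s−a = 11.36.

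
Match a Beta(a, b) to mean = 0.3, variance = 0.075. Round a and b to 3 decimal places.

Let s = a+b. The Beta variance is μ(1−μ)/(s+1).
So s+1 = μ(1−μ)/σ² = (0.3×0.7)/0.075 = 0.21/0.075 = 2.8000, giving s = 1.8000.
Then a = μs = 0.3×1.8000 = 0.540 and b = (1−μ)s = 0.7×1.8000 = 1.260.

a = 0.540, b = 1.260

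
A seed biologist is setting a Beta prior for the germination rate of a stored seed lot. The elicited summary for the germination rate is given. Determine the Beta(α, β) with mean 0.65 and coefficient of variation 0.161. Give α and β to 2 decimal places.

α = 12.85, β = 6.92

σ = CV·μ = 0.161×0.65 = 0.10465, so σ² = 0.010952.
s+1 = μ(1−μ)/σ² = 0.2275/0.010952 = 20.7732, so s = α+β = 19.7732.
α = μs = 12.85, β = (1−μ)s = 6.92.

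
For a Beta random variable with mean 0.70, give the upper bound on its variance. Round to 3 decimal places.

0.210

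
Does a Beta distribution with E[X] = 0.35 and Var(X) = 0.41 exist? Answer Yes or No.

For any Beta, Var(X) < E[X]·(1−E[X]).
Here μ(1−μ) = 0.35×0.65 = 0.2275, and 0.41 ≥ 0.2275.

No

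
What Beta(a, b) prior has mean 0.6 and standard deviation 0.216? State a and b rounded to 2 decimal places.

First σ² = 0.046656. Setting a = μn, b = (1−μ)n with n = a+b,
μ(1−μ)/(n+1) = 0.046656 ⇒ n+1 = 0.24/0.046656 = 5.1440 ⇒ n = 4.1440.
Hence a = 0.6×4.1440 = 2.49, b = 0.4×4.1440 = 1.66.

a = 2.49, b = 1.66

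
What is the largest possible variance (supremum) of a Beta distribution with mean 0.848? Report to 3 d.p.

Var = μ(1−μ)/(α+β+1), which approaches μ(1−μ) as α+β → 0.
So the supremum is μ(1−μ) = 0.848×0.152 = 0.129.

0.129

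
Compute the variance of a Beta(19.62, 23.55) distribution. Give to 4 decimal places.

0.0056

α+β = 43.17 and αβ = 462.0510, so Var = αβ/[(α+β)²(α+β+1)] = 462.0510/82317.371913 = 0.0056.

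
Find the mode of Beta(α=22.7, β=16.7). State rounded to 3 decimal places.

With α,β > 1, mode = (α−1)/(α+β−2) = 21.7/37.4 = 0.580.

0.580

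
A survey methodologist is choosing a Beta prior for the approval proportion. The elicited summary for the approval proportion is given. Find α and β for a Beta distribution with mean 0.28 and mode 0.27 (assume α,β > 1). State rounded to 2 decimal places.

α = 12.88, β = 33.12

Let s = α+β. Mean gives α = μs = 0.28s; mode gives (α−1)/(s−2) = 0.27.
Substituting: 0.28s − 1 = 0.27(s−2) = 0.27s − 0.54, so 0.01s = 0.46 and s = 46.0000.
Then α = 0.28×46.0000 = 12.88 and β = s−α = 33.12.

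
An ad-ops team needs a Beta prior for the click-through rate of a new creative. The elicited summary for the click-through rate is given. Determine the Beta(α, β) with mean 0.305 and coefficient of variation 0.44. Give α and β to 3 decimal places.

α = 3.285, β = 7.485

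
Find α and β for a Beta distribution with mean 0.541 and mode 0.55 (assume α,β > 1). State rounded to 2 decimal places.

α = 6.01, β = 5.10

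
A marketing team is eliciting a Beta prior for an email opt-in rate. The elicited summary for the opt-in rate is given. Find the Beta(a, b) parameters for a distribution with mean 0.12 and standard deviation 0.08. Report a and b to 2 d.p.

σ² = 0.08² = 0.0064.
With s = a+b, Var = μ(1−μ)/(s+1), so s+1 = (0.12×0.88)/0.0064 = 16.5000 and s = 15.5000.
a = μs = 1.86, b = (1−μ)s = 13.64.

a = 1.86, b = 13.64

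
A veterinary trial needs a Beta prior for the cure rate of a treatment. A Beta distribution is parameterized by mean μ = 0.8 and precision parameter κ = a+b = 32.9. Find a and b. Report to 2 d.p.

a = μκ = 0.8×32.9 = 26.32 and b = (1−μ)κ = 0.2×32.9 = 6.58.

a = 26.32, b = 6.58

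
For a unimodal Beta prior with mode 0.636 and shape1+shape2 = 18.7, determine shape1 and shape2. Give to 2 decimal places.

shape1 = 11.62, shape2 = 7.08

For shape1,shape2>1 the mode is (shape1−1)/(shape1+shape2−2), so shape1 = mode·(κ−2)+1 = 0.636×16.7+1 = 11.62.
And shape2 = (1−mode)·(κ−2)+1 = 0.364×16.7+1 = 7.08.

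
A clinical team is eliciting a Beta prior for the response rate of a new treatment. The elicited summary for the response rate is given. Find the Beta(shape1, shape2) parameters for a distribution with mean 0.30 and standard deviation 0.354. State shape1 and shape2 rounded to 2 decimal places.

shape1 = 0.20, shape2 = 0.47

Variance = 0.354² = 0.125316. The moment-matching identity shape1+shape2 = μ(1−μ)/Var − 1 gives
shape1+shape2 = 0.2100/0.125316 − 1 = 0.6758, so shape1 = μ·0.6758 = 0.20 and shape2 = (1−μ)·0.6758 = 0.47.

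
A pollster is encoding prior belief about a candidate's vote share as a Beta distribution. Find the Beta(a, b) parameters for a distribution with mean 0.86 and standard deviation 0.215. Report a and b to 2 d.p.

Variance = 0.215² = 0.046225. The moment-matching identity a+b = μ(1−μ)/Var − 1 gives
a+b = 0.1204/0.046225 − 1 = 1.6047, so a = μ·1.6047 = 1.38 and b = (1−μ)·1.6047 = 0.22.

a = 1.38, b = 0.22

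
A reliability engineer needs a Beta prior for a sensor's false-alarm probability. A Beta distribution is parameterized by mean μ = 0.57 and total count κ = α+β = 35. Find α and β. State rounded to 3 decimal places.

α = 19.950, β = 15.050

α = μκ = 0.57×35 = 19.950 and β = (1−μ)κ = 0.43×35 = 15.050.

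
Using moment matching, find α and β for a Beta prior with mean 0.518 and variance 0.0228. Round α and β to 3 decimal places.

By moment matching, α+β = μ(1−μ)/σ² − 1 = (0.518·0.482)/0.0228 − 1 = 10.9507 − 1 = 9.9507.
Since α/(α+β) = μ, α = 0.518·9.9507 = 5.154 and β = 0.482·9.9507 = 4.796.

α = 5.154, β = 4.796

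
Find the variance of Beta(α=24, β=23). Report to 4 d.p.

α+β = 47 and αβ = 552, so Var = αβ/[(α+β)²(α+β+1)] = 552/106032 = 0.0052.

0.0052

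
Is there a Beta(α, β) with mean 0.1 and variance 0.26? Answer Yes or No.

No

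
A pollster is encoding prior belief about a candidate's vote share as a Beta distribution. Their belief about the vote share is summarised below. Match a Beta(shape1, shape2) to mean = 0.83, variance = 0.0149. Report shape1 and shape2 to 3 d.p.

Write ν = shape1+shape2; then shape1 = μν and Var = μ(1−μ)/(ν+1).
ν = μ(1−μ)/Var − 1 = 0.1411/0.0149 − 1 = 8.4698.
shape1 = 0.83·8.4698 = 7.030, shape2 = 0.17·8.4698 = 1.440.

shape1 = 7.030, shape2 = 1.440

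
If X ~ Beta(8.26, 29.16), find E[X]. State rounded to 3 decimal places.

E[X] = α/(α+β) = 8.26/37.42 = 0.221.

0.221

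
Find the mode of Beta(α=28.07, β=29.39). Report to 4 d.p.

0.4881

The density x^(α−1)(1−x)^(β−1) is maximised at (α−1)/(α+β−2) = 27.07/55.46 = 0.4881.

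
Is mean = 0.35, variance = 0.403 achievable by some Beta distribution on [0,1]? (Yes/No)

A Beta with mean μ has variance μ(1−μ)/(α+β+1) < μ(1−μ).
Here μ(1−μ) = 0.35×0.65 = 0.2275, and 0.403 ≥ 0.2275.

No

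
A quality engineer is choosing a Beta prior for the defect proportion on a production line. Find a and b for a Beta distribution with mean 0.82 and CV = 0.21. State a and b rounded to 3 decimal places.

a = 3.262, b = 0.716

σ = CV·μ = 0.21×0.82 = 0.17220, so σ² = 0.029653.
s+1 = μ(1−μ)/σ² = 0.1476/0.029653 = 4.9776, so s = a+b = 3.9776.
a = μs = 3.262, b = (1−μ)s = 0.716.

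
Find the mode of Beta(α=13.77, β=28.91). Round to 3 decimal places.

0.314

With α,β > 1, mode = (α−1)/(α+β−2) = 12.77/40.68 = 0.314.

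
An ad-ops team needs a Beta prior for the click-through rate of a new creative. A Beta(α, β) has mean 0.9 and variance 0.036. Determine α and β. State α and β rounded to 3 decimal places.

By moment matching, α+β = μ(1−μ)/σ² − 1 = (0.9·0.1)/0.036 − 1 = 2.5000 − 1 = 1.5000.
Since α/(α+β) = μ, α = 0.9·1.5000 = 1.350 and β = 0.1·1.5000 = 0.150.

α = 1.350, β = 0.150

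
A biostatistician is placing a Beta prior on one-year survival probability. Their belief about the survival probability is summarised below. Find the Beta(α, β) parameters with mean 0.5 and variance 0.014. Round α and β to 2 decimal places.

By moment matching, α+β = μ(1−μ)/σ² − 1 = (0.5·0.5)/0.014 − 1 = 17.8571 − 1 = 16.8571.
Since α/(α+β) = μ, α = 0.5·16.8571 = 8.43 and β = 0.5·16.8571 = 8.43.

α = 8.43, β = 8.43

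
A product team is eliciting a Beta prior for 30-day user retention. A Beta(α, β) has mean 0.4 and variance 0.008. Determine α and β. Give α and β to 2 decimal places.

Write ν = α+β; then α = μν and Var = μ(1−μ)/(ν+1).
ν = μ(1−μ)/Var − 1 = 0.24/0.008 − 1 = 29.0000.
α = 0.4·29.0000 = 11.60, β = 0.6·29.0000 = 17.40.

α = 11.60, β = 17.40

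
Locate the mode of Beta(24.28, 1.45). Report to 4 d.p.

With α,β > 1, mode = (α−1)/(α+β−2) = 23.28/23.73 = 0.9810.

0.9810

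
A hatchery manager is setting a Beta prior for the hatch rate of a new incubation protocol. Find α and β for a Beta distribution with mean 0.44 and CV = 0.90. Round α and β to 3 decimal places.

α = 0.251, β = 0.320

σ = CV·μ = 0.90×0.44 = 0.39600, so σ² = 0.156816.
s+1 = μ(1−μ)/σ² = 0.2464/0.156816 = 1.5713, so s = α+β = 0.5713.
α = μs = 0.251, β = (1−μ)s = 0.320.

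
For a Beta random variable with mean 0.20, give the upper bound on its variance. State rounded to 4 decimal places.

Var = μ(1−μ)/(α+β+1), which approaches μ(1−μ) as α+β → 0.
So the supremum is μ(1−μ) = 0.20×0.80 = 0.1600.

0.1600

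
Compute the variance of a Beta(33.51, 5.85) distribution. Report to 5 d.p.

0.00314

Var = αβ/[(α+β)²(α+β+1)] = (33.51×5.85)/(39.36²×40.36) = 196.0335/62526.099456 = 0.00314.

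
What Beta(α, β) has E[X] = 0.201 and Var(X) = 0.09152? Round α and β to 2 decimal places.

Let s = α+β. The Beta variance is μ(1−μ)/(s+1).
So s+1 = μ(1−μ)/σ² = (0.201×0.799)/0.09152 = 0.160599/0.09152 = 1.7548, giving s = 0.7548.
Then α = μs = 0.201×0.7548 = 0.15 and β = (1−μ)s = 0.799×0.7548 = 0.60.

α = 0.15, β = 0.60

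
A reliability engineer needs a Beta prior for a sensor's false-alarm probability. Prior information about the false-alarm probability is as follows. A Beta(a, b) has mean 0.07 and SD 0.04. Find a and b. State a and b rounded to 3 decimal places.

σ² = 0.04² = 0.0016.
With s = a+b, Var = μ(1−μ)/(s+1), so s+1 = (0.07×0.93)/0.0016 = 40.6875 and s = 39.6875.
a = μs = 2.778, b = (1−μ)s = 36.909.

a = 2.778, b = 36.909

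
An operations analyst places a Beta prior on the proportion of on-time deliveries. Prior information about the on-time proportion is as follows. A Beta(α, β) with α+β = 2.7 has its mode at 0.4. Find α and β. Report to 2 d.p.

For α,β>1 the mode is (α−1)/(α+β−2), so α = mode·(κ−2)+1 = 0.4×0.7+1 = 1.28.
And β = (1−mode)·(κ−2)+1 = 0.6×0.7+1 = 1.42.

α = 1.28, β = 1.42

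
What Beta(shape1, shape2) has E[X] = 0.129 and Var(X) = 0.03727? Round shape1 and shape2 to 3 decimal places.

shape1 = 0.260, shape2 = 1.755

Write ν = shape1+shape2; then shape1 = μν and Var = μ(1−μ)/(ν+1).
ν = μ(1−μ)/Var − 1 = 0.112359/0.03727 − 1 = 2.0147.
shape1 = 0.129·2.0147 = 0.260, shape2 = 0.871·2.0147 = 1.755.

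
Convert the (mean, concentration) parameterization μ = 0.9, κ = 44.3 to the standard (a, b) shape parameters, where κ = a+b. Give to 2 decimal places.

a = 39.87, b = 4.43

a = μκ = 0.9×44.3 = 39.87 and b = (1−μ)κ = 0.1×44.3 = 4.43.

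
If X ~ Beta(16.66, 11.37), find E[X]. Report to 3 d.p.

The Beta mean is α/(α+β) = 16.66/(16.66+11.37) = 0.594.

0.594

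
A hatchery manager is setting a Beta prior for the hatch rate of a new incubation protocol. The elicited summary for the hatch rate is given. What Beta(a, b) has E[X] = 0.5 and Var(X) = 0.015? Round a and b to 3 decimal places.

By moment matching, a+b = μ(1−μ)/σ² − 1 = (0.5·0.5)/0.015 − 1 = 16.6667 − 1 = 15.6667.
Since a/(a+b) = μ, a = 0.5·15.6667 = 7.833 and b = 0.5·15.6667 = 7.833.

a = 7.833, b = 7.833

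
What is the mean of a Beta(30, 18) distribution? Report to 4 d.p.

E[X] = α/(α+β) = 30/48 = 0.6250.

0.6250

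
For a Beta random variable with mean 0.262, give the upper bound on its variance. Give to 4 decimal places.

For fixed mean μ the Beta variance is μ(1−μ)/(α+β+1), increasing as α+β decreases.
Its least upper bound (not attained) is μ(1−μ) = 0.262·0.738 = 0.1934.

0.1934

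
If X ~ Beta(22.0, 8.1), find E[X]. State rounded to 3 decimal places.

0.731

E[X] = α/(α+β) = 22.0/30.1 = 0.731.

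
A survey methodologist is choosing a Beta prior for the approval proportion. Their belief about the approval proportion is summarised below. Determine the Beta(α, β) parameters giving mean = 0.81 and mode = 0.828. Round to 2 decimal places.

Let s = α+β. Mean gives α = μs = 0.81s; mode gives (α−1)/(s−2) = 0.828.
Substituting: 0.81s − 1 = 0.828(s−2) = 0.828s − 1.656, so -0.018s = -0.656 and s = 36.4444.
Then α = 0.81×36.4444 = 29.52 and β = s−α = 6.92.

α = 29.52, β = 6.92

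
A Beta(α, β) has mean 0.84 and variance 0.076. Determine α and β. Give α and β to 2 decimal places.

α = 0.65, β = 0.12

Write ν = α+β; then α = μν and Var = μ(1−μ)/(ν+1).
ν = μ(1−μ)/Var − 1 = 0.1344/0.076 − 1 = 0.7684.
α = 0.84·0.7684 = 0.65, β = 0.16·0.7684 = 0.12.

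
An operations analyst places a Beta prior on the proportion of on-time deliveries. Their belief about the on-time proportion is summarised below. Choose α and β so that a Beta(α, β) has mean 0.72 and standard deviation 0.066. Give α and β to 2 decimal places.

α = 32.60, β = 12.68

First σ² = 0.004356. Setting α = μn, β = (1−μ)n with n = α+β,
μ(1−μ)/(n+1) = 0.004356 ⇒ n+1 = 0.2016/0.004356 = 46.2810 ⇒ n = 45.2810.
Hence α = 0.72×45.2810 = 32.60, β = 0.28×45.2810 = 12.68.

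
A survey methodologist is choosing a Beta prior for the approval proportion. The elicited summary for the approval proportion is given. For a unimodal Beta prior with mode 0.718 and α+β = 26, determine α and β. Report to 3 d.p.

α = 18.232, β = 7.768

Mode = (α−1)/(κ−2) with κ = α+β, so α−1 = 0.718·24 = 17.232.
α = 18.232; β = κ − α = 7.768.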